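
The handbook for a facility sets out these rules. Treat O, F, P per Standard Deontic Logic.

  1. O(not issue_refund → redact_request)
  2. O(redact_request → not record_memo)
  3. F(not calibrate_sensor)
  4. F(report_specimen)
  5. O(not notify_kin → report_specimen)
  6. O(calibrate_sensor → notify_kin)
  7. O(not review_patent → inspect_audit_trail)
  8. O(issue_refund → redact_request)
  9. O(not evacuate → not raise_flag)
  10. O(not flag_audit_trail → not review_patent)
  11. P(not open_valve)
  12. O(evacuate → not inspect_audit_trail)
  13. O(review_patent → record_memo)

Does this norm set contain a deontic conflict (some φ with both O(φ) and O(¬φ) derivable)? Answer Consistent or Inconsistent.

Consistent

Premise 5 is O(not notify_kin → report_specimen), but O(not notify_kin) is not derivable from the premises, so it does not yield O(report_specimen).
So O(report_specimen) is not derivable, and the apparent clash with O(not report_specimen) does not arise.
A world satisfying every obligation exists (e.g. calibrate_sensor=true, evacuate=false, flag_audit_trail=false, inspect_audit_trail=true, issue_refund=false, notify_kin=true, open_valve=false, raise_flag=false, record_memo=false, redact_request=true, report_specimen=false, review_patent=false); no atom is both obligatory and forbidden, so the set is consistent.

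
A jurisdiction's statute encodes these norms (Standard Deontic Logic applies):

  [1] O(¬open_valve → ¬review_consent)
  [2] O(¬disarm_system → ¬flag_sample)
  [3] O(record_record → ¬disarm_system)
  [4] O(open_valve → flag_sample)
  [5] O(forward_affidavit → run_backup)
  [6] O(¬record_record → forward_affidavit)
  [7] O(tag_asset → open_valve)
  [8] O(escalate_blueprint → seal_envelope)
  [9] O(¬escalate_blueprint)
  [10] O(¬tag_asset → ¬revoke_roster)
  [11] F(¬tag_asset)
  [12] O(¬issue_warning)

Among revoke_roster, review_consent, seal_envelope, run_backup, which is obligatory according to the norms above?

run_backup

Premise 11 is F(¬tag_asset), i.e. O(tag_asset).
From O(tag_asset) and premise 7, O(tag_asset → open_valve), we obtain O(open_valve).
With premise 4, O(open_valve → flag_sample), the K-axiom yields O(flag_sample).
The contrapositive of premise 2 (O(¬disarm_system → ¬flag_sample)) is O(flag_sample → disarm_system), and O(flag_sample) is already established, so O(disarm_system).
Premise 3, O(record_record → ¬disarm_system), contraposes to O(disarm_system → ¬record_record); with O(disarm_system) we get O(¬record_record).
Premise 6 is O(¬record_record → forward_affidavit); since O(¬record_record), deontic closure gives O(forward_affidavit).
With premise 5, O(forward_affidavit → run_backup), the K-axiom yields O(run_backup).
So O(run_backup) holds — run_backup is obligatory. None of the other listed options is made obligatory by any chain of premises.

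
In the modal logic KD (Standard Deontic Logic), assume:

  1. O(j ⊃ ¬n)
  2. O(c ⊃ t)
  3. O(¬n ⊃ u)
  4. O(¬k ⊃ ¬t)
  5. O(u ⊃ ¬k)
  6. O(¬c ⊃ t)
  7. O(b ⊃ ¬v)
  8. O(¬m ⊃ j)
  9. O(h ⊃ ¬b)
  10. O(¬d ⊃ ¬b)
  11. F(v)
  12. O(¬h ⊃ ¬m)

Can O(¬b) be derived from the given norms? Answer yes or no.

Yes

Premises 2 and 6 are O(c ⊃ t) and O(¬c ⊃ t); every ideal world satisfies c or ¬c, so in either case t holds — hence O(t).
Premise 4, O(¬k ⊃ ¬t), contraposes to O(t ⊃ k); with O(t) we get O(k).
The contrapositive of premise 5 (O(u ⊃ ¬k)) is O(k ⊃ ¬u), and O(k) is already established, so O(¬u).
Premise 3, O(¬n ⊃ u), contraposes to O(¬u ⊃ n); with O(¬u) we get O(n).
Premise 1 is O(j ⊃ ¬n); contrapositively O(n ⊃ ¬j). Since O(n) holds, K gives O(¬j).
Premise 8, O(¬m ⊃ j), contraposes to O(¬j ⊃ m); with O(¬j) we get O(m).
The contrapositive of premise 12 (O(¬h ⊃ ¬m)) is O(m ⊃ h), and O(m) is already established, so O(h).
From O(h) and premise 9, O(h ⊃ ¬b), we obtain O(¬b).
Premises 7, 10, 11 do not contribute to this derivation.
So O(¬b) follows.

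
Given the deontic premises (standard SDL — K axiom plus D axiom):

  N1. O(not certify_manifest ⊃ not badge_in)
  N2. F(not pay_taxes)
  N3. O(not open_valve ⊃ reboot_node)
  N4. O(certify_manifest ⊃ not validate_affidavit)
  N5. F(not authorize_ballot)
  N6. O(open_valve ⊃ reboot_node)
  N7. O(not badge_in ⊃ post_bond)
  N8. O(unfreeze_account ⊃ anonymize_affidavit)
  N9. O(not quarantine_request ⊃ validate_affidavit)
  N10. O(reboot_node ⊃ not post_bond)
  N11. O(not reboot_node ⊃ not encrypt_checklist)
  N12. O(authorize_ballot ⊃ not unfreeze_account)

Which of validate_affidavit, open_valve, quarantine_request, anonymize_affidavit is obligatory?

Premises 6 and 3 are O(open_valve ⊃ reboot_node) and O(not open_valve ⊃ reboot_node); every ideal world satisfies open_valve or not open_valve, so in either case reboot_node holds — hence O(reboot_node).
With premise 10, O(reboot_node ⊃ not post_bond), the K-axiom yields O(not post_bond).
Premise 7, O(not badge_in ⊃ post_bond), contraposes to O(not post_bond ⊃ badge_in); with O(not post_bond) we get O(badge_in).
The contrapositive of premise 1 (O(not certify_manifest ⊃ not badge_in)) is O(badge_in ⊃ certify_manifest), and O(badge_in) is already established, so O(certify_manifest).
Applying K to premise 4 (O(certify_manifest ⊃ not validate_affidavit)) and O(certify_manifest) yields O(not validate_affidavit).
The contrapositive of premise 9 (O(not quarantine_request ⊃ validate_affidavit)) is O(not validate_affidavit ⊃ quarantine_request), and O(not validate_affidavit) is already established, so O(quarantine_request).
So O(quarantine_request) holds — quarantine_request is obligatory. None of the other listed options is made obligatory by any chain of premises.

quarantine_request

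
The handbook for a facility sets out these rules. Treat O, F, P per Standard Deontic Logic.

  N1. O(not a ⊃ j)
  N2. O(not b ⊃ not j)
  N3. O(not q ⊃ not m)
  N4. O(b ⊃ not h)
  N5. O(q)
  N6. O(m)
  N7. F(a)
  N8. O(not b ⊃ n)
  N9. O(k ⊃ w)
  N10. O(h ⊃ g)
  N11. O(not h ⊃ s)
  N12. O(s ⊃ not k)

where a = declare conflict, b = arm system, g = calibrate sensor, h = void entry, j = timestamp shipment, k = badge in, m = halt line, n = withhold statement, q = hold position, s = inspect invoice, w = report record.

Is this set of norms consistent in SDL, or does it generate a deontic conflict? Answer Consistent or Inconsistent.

Premise 3 is O(not q ⊃ not m), but O(not q) is not derivable from the premises, so it does not yield O(not m).
So O(not m) is not derivable, and the apparent clash with O(m) does not arise.
A world satisfying every obligation exists (e.g. a=false, b=true, g=false, h=false, j=true, k=false, m=true, n=false, q=true, s=true, w=false); no atom is both obligatory and forbidden, so the set is consistent.

Consistent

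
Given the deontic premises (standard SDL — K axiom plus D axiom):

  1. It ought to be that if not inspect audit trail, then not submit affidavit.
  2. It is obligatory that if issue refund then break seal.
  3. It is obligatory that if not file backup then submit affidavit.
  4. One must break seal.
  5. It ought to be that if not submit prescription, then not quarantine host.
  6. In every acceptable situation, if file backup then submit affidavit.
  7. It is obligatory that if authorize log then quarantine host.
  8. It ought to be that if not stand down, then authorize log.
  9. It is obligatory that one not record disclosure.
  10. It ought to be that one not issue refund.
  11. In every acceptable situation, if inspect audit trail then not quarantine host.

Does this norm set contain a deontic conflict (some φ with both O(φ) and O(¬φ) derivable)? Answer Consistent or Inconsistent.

Premise 2 is O(issue_refund → break_seal); even if O(break_seal) held, inferring O(issue_refund) would be affirming the consequent — invalid.
So O(issue_refund) is not derivable, and the apparent clash with O(¬issue_refund) does not arise.
A world satisfying every obligation exists (e.g. authorize_log=false, break_seal=true, file_backup=false, inspect_audit_trail=true, issue_refund=false, quarantine_host=false, record_disclosure=false, stand_down=true, submit_affidavit=true, submit_prescription=false); no atom is both obligatory and forbidden, so the set is consistent.

Consistent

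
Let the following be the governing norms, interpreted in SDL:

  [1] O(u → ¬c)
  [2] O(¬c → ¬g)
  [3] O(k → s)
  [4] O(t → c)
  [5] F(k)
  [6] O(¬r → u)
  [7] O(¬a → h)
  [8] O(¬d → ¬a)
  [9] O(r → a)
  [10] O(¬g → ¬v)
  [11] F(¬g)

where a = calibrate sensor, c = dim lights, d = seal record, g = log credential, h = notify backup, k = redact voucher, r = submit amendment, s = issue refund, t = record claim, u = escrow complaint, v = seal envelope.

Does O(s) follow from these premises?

No

Premise 3 is O(k → s), but O(k) is not derivable from the premises, so it does not yield O(s).
No other premise forces O(s). An ideal world satisfying every premise can still have s false, so O(s) is not derivable.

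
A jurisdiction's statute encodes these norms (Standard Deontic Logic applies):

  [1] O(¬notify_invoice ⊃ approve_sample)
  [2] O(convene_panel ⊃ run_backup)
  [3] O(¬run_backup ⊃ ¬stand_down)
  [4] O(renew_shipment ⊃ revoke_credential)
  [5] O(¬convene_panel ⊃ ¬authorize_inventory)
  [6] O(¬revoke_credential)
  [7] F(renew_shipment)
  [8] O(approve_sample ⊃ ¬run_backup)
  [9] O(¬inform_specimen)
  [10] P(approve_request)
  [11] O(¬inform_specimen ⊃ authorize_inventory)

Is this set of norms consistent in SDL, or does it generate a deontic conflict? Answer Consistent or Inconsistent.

Consistent

Premise 4 is O(renew_shipment ⊃ revoke_credential), but O(renew_shipment) is not derivable from the premises, so it does not yield O(revoke_credential).
So O(revoke_credential) is not derivable, and the apparent clash with O(¬revoke_credential) does not arise.
A world satisfying every obligation exists (e.g. approve_request=false, approve_sample=false, authorize_inventory=true, convene_panel=true, inform_specimen=false, notify_invoice=true, renew_shipment=false, revoke_credential=false, run_backup=true, stand_down=false); no atom is both obligatory and forbidden, so the set is consistent.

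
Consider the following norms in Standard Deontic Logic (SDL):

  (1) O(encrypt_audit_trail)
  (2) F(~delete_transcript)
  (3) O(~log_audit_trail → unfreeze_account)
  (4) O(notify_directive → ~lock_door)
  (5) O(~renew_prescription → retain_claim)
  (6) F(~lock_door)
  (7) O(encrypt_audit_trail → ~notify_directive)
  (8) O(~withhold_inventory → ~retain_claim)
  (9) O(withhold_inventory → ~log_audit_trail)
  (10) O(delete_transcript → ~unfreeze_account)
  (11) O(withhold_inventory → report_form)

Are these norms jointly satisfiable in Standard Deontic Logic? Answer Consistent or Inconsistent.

Consistent

Premise 4 is O(notify_directive → ~lock_door), but O(notify_directive) is not derivable from the premises, so it does not yield O(~lock_door).
So O(~lock_door) is not derivable, and the apparent clash with O(lock_door) does not arise.
A world satisfying every obligation exists (e.g. delete_transcript=true, encrypt_audit_trail=true, lock_door=true, log_audit_trail=true, notify_directive=false, renew_prescription=true, report_form=false, retain_claim=false, unfreeze_account=false, withhold_inventory=false); no atom is both obligatory and forbidden, so the set is consistent.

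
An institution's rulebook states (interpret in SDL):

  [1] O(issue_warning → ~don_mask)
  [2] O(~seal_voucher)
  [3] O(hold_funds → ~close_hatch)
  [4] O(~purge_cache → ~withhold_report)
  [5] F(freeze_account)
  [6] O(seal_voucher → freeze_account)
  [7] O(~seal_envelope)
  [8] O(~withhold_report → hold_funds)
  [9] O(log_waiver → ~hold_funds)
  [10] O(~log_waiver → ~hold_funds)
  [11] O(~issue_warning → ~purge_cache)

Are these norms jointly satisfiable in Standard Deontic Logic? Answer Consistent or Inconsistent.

Premise 6 is O(seal_voucher → freeze_account), but O(seal_voucher) is not derivable from the premises, so it does not yield O(freeze_account).
So O(freeze_account) is not derivable, and the apparent clash with O(~freeze_account) does not arise.
A world satisfying every obligation exists (e.g. close_hatch=false, don_mask=false, freeze_account=false, hold_funds=false, issue_warning=true, log_waiver=false, purge_cache=true, seal_envelope=false, seal_voucher=false, withhold_report=true); no atom is both obligatory and forbidden, so the set is consistent.

Consistent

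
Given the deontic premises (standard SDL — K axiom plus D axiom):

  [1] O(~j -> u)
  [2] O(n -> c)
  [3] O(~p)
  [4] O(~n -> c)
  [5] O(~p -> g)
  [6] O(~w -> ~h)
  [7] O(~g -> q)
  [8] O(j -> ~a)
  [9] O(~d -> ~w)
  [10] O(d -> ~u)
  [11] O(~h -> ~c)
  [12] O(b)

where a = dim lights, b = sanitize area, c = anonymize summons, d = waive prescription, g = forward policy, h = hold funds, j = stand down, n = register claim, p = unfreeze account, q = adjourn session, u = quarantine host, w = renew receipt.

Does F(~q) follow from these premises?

Premise 7 is O(~g -> q), but O(~g) is not derivable from the premises, so it does not yield O(q).
No other premise forces O(q). An ideal world satisfying every premise can still have ~q true, so F(~q) is not derivable.

No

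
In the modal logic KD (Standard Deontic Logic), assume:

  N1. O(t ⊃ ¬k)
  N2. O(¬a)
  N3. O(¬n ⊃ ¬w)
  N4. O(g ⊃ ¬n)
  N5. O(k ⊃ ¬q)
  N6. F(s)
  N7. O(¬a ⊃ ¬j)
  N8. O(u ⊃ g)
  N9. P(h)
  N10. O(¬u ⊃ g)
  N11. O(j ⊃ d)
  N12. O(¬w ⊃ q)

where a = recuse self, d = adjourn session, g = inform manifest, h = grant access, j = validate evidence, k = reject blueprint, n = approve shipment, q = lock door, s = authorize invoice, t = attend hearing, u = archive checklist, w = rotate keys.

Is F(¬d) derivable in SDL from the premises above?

Premise 11 is O(j ⊃ d), but O(j) is not derivable from the premises, so it does not yield O(d).
No other premise forces O(d). An ideal world satisfying every premise can still have ¬d true, so F(¬d) is not derivable.

No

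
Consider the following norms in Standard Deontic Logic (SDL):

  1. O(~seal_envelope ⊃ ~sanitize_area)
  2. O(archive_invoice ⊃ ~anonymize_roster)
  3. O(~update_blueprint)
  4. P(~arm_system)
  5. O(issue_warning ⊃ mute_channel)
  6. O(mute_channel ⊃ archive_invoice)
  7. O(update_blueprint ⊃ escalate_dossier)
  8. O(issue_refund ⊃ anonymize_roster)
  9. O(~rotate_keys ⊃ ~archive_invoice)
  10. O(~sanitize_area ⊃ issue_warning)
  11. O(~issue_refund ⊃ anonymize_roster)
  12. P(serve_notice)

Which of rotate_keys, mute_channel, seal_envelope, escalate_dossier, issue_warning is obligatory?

Premises 11 and 8 are O(~issue_refund ⊃ anonymize_roster) and O(issue_refund ⊃ anonymize_roster); every ideal world satisfies ~issue_refund or issue_refund, so in either case anonymize_roster holds — hence O(anonymize_roster).
Premise 2 is O(archive_invoice ⊃ ~anonymize_roster); contrapositively O(anonymize_roster ⊃ ~archive_invoice). Since O(anonymize_roster) holds, K gives O(~archive_invoice).
Premise 6, O(mute_channel ⊃ archive_invoice), contraposes to O(~archive_invoice ⊃ ~mute_channel); with O(~archive_invoice) we get O(~mute_channel).
The contrapositive of premise 5 (O(issue_warning ⊃ mute_channel)) is O(~mute_channel ⊃ ~issue_warning), and O(~mute_channel) is already established, so O(~issue_warning).
The contrapositive of premise 10 (O(~sanitize_area ⊃ issue_warning)) is O(~issue_warning ⊃ sanitize_area), and O(~issue_warning) is already established, so O(sanitize_area).
The contrapositive of premise 1 (O(~seal_envelope ⊃ ~sanitize_area)) is O(sanitize_area ⊃ seal_envelope), and O(sanitize_area) is already established, so O(seal_envelope).
So O(seal_envelope) holds — seal_envelope is obligatory. None of the other listed options is made obligatory by any chain of premises.

seal_envelope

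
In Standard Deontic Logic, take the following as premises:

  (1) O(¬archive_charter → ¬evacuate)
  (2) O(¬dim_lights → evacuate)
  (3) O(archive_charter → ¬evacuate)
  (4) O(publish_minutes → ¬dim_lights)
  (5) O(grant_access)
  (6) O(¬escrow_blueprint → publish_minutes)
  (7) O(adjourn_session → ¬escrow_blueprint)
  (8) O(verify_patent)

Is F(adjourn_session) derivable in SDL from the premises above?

Yes

Premises 1 and 3 are O(¬archive_charter → ¬evacuate) and O(archive_charter → ¬evacuate); every ideal world satisfies ¬archive_charter or archive_charter, so in either case ¬evacuate holds — hence O(¬evacuate).
Premise 2, O(¬dim_lights → evacuate), contraposes to O(¬evacuate → dim_lights); with O(¬evacuate) we get O(dim_lights).
Premise 4, O(publish_minutes → ¬dim_lights), contraposes to O(dim_lights → ¬publish_minutes); with O(dim_lights) we get O(¬publish_minutes).
The contrapositive of premise 6 (O(¬escrow_blueprint → publish_minutes)) is O(¬publish_minutes → escrow_blueprint), and O(¬publish_minutes) is already established, so O(escrow_blueprint).
The contrapositive of premise 7 (O(adjourn_session → ¬escrow_blueprint)) is O(escrow_blueprint → ¬adjourn_session), and O(escrow_blueprint) is already established, so O(¬adjourn_session).
Premises 5, 8 do not contribute to this derivation.
So O(¬adjourn_session) holds, i.e. F(adjourn_session). The claim follows.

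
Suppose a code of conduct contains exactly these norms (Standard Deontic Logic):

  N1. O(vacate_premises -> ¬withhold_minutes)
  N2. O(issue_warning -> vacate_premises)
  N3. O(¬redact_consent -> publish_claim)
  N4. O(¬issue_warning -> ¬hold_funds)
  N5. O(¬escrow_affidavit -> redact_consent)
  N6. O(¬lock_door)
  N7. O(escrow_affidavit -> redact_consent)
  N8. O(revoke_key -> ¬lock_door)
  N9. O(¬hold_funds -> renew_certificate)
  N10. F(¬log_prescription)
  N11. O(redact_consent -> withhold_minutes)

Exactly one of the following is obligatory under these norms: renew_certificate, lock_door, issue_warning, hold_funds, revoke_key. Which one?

renew_certificate

Premises 7 and 5 cover both cases: O(escrow_affidavit -> redact_consent) and O(¬escrow_affidavit -> redact_consent). Since escrow_affidavit ∨ ¬escrow_affidavit is a tautology, O(redact_consent) follows.
With premise 11, O(redact_consent -> withhold_minutes), the K-axiom yields O(withhold_minutes).
Premise 1, O(vacate_premises -> ¬withhold_minutes), contraposes to O(withhold_minutes -> ¬vacate_premises); with O(withhold_minutes) we get O(¬vacate_premises).
Premise 2 is O(issue_warning -> vacate_premises); contrapositively O(¬vacate_premises -> ¬issue_warning). Since O(¬vacate_premises) holds, K gives O(¬issue_warning).
Premise 4 is O(¬issue_warning -> ¬hold_funds); since O(¬issue_warning), deontic closure gives O(¬hold_funds).
With premise 9, O(¬hold_funds -> renew_certificate), the K-axiom yields O(renew_certificate).
So O(renew_certificate) holds — renew_certificate is obligatory. None of the other listed options is made obligatory by any chain of premises.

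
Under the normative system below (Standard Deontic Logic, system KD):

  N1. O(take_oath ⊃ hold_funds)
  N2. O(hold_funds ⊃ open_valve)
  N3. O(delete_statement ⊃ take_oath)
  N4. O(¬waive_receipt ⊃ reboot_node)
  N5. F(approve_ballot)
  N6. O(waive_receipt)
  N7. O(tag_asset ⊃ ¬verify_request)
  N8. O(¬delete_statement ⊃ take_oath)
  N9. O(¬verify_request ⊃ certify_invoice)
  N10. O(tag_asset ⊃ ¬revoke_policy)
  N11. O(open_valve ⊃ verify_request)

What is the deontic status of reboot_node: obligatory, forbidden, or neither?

Neither

Premise 4 is O(¬waive_receipt ⊃ reboot_node), but O(¬waive_receipt) is not derivable from the premises, so it does not yield O(reboot_node).
No premise or chain of K-axiom applications forces O(reboot_node), and none forces O(¬reboot_node). So reboot_node is neither obligatory nor forbidden under these norms.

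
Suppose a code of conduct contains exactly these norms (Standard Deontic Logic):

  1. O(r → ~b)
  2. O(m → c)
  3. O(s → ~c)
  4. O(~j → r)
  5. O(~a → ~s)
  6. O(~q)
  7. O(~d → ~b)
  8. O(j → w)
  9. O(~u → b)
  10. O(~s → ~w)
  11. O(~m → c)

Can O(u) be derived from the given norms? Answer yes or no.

Yes

Premises 2 and 11 cover both cases: O(m → c) and O(~m → c). Since m ∨ ~m is a tautology, O(c) follows.
The contrapositive of premise 3 (O(s → ~c)) is O(c → ~s), and O(c) is already established, so O(~s).
Premise 10 is O(~s → ~w); since O(~s), deontic closure gives O(~w).
Premise 8, O(j → w), contraposes to O(~w → ~j); with O(~w) we get O(~j).
Applying K to premise 4 (O(~j → r)) and O(~j) yields O(r).
Applying K to premise 1 (O(r → ~b)) and O(r) yields O(~b).
Premise 9 is O(~u → b); contrapositively O(~b → u). Since O(~b) holds, K gives O(u).
Premises 5, 6, 7 do not contribute to this derivation.
So O(u) follows.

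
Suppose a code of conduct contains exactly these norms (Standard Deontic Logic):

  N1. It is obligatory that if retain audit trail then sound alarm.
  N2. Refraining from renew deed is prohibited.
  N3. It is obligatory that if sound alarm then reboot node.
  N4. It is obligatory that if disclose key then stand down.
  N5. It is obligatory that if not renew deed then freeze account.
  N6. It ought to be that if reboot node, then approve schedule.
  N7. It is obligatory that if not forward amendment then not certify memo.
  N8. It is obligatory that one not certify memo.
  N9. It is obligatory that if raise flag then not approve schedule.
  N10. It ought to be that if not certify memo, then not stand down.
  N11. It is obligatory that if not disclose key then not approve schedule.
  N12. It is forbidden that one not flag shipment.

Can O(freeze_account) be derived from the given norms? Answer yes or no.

Premise 5 is O(¬renew_deed → freeze_account), but O(¬renew_deed) is not derivable from the premises, so it does not yield O(freeze_account).
No other premise forces O(freeze_account). An ideal world satisfying every premise can still have freeze_account false, so O(freeze_account) is not derivable.

No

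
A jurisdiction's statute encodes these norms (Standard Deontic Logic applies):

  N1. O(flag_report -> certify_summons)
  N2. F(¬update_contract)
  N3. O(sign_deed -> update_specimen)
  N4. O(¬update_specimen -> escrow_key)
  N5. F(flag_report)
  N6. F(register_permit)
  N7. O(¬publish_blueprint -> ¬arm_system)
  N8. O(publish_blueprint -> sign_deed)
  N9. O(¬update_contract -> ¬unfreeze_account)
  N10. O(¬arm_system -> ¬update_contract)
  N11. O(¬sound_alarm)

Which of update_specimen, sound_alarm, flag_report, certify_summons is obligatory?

update_specimen

Premise 2, F(¬update_contract), is equivalent to O(update_contract).
Premise 10 is O(¬arm_system -> ¬update_contract); contrapositively O(update_contract -> arm_system). Since O(update_contract) holds, K gives O(arm_system).
Premise 7, O(¬publish_blueprint -> ¬arm_system), contraposes to O(arm_system -> publish_blueprint); with O(arm_system) we get O(publish_blueprint).
With premise 8, O(publish_blueprint -> sign_deed), the K-axiom yields O(sign_deed).
Premise 3 is O(sign_deed -> update_specimen); since O(sign_deed), deontic closure gives O(update_specimen).
So O(update_specimen) holds — update_specimen is obligatory. None of the other listed options is made obligatory by any chain of premises.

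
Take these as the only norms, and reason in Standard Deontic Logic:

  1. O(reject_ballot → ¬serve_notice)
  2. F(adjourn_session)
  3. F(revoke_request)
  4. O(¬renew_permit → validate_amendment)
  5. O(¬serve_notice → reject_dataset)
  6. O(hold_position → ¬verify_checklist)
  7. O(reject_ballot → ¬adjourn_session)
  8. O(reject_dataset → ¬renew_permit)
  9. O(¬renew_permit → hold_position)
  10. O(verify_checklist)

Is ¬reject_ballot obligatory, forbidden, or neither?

Obligatory

Premise 10 gives O(verify_checklist).
Premise 6, O(hold_position → ¬verify_checklist), contraposes to O(verify_checklist → ¬hold_position); with O(verify_checklist) we get O(¬hold_position).
Premise 9, O(¬renew_permit → hold_position), contraposes to O(¬hold_position → renew_permit); with O(¬hold_position) we get O(renew_permit).
Premise 8 is O(reject_dataset → ¬renew_permit); contrapositively O(renew_permit → ¬reject_dataset). Since O(renew_permit) holds, K gives O(¬reject_dataset).
Premise 5 is O(¬serve_notice → reject_dataset); contrapositively O(¬reject_dataset → serve_notice). Since O(¬reject_dataset) holds, K gives O(serve_notice).
Premise 1 is O(reject_ballot → ¬serve_notice); contrapositively O(serve_notice → ¬reject_ballot). Since O(serve_notice) holds, K gives O(¬reject_ballot).
Premises 2, 3, 4, 7 do not contribute to this derivation.
Hence ¬reject_ballot is obligatory.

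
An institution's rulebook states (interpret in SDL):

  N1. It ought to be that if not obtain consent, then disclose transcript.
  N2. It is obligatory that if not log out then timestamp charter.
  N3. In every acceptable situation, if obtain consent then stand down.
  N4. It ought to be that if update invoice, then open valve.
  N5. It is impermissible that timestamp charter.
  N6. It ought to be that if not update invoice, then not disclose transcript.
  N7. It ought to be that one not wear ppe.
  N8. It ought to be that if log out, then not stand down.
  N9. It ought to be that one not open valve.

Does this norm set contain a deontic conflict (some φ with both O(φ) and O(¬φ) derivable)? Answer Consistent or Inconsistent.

Inconsistent

Premise 5 is F(timestamp_charter), i.e. O(¬timestamp_charter).
The contrapositive of premise 2 (O(¬log_out → timestamp_charter)) is O(¬timestamp_charter → log_out), and O(¬timestamp_charter) is already established, so O(log_out).
From O(log_out) and premise 8, O(log_out → ¬stand_down), we obtain O(¬stand_down).
Premise 3 is O(obtain_consent → stand_down); contrapositively O(¬stand_down → ¬obtain_consent). Since O(¬stand_down) holds, K gives O(¬obtain_consent).
Premise 1 is O(¬obtain_consent → disclose_transcript); since O(¬obtain_consent), deontic closure gives O(disclose_transcript).
Premise 6, O(¬update_invoice → ¬disclose_transcript), contraposes to O(disclose_transcript → update_invoice); with O(disclose_transcript) we get O(update_invoice).
From O(update_invoice) and premise 4, O(update_invoice → open_valve), we obtain O(open_valve).
But premise 9 directly asserts O(¬open_valve).
We now have both O(open_valve) and O(¬open_valve) — open_valve is simultaneously obligatory and forbidden, violating the D-axiom.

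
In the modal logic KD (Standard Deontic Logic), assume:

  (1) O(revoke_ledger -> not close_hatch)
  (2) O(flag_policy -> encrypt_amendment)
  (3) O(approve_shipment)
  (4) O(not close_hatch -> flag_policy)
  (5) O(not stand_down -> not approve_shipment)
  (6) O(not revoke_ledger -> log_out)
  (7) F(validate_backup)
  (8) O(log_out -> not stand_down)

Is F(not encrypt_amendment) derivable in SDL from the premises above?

Yes

Premise 3 states O(approve_shipment) outright.
The contrapositive of premise 5 (O(not stand_down -> not approve_shipment)) is O(approve_shipment -> stand_down), and O(approve_shipment) is already established, so O(stand_down).
Premise 8 is O(log_out -> not stand_down); contrapositively O(stand_down -> not log_out). Since O(stand_down) holds, K gives O(not log_out).
Premise 6 is O(not revoke_ledger -> log_out); contrapositively O(not log_out -> revoke_ledger). Since O(not log_out) holds, K gives O(revoke_ledger).
With premise 1, O(revoke_ledger -> not close_hatch), the K-axiom yields O(not close_hatch).
From O(not close_hatch) and premise 4, O(not close_hatch -> flag_policy), we obtain O(flag_policy).
Premise 2 is O(flag_policy -> encrypt_amendment); since O(flag_policy), deontic closure gives O(encrypt_amendment).
Premise 7 does not contribute to this derivation.
So O(encrypt_amendment) holds, i.e. F(not encrypt_amendment). The claim follows.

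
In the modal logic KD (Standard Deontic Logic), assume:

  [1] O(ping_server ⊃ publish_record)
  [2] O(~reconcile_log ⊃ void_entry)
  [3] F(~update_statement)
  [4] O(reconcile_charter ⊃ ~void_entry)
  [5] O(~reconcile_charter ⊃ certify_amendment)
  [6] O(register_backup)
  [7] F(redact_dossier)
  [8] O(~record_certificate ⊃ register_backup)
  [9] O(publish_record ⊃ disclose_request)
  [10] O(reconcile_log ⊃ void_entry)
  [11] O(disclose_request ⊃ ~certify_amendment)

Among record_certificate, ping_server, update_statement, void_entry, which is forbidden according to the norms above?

ping_server

Premises 10 and 2 are O(reconcile_log ⊃ void_entry) and O(~reconcile_log ⊃ void_entry); every ideal world satisfies reconcile_log or ~reconcile_log, so in either case void_entry holds — hence O(void_entry).
Premise 4 is O(reconcile_charter ⊃ ~void_entry); contrapositively O(void_entry ⊃ ~reconcile_charter). Since O(void_entry) holds, K gives O(~reconcile_charter).
From O(~reconcile_charter) and premise 5, O(~reconcile_charter ⊃ certify_amendment), we obtain O(certify_amendment).
Premise 11, O(disclose_request ⊃ ~certify_amendment), contraposes to O(certify_amendment ⊃ ~disclose_request); with O(certify_amendment) we get O(~disclose_request).
The contrapositive of premise 9 (O(publish_record ⊃ disclose_request)) is O(~disclose_request ⊃ ~publish_record), and O(~disclose_request) is already established, so O(~publish_record).
Premise 1, O(ping_server ⊃ publish_record), contraposes to O(~publish_record ⊃ ~ping_server); with O(~publish_record) we get O(~ping_server).
So O(~ping_server) holds, i.e. ping_server is forbidden. None of the other listed options is forbidden under the premises.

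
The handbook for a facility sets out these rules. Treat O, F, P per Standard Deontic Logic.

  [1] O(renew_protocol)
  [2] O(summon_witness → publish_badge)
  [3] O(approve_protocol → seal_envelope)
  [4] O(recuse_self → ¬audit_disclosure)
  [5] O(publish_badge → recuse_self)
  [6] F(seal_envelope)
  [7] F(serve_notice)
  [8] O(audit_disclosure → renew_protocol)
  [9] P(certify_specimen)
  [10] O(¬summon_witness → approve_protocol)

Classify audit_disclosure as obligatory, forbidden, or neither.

Premise 6 is F(seal_envelope), i.e. O(¬seal_envelope).
Premise 3, O(approve_protocol → seal_envelope), contraposes to O(¬seal_envelope → ¬approve_protocol); with O(¬seal_envelope) we get O(¬approve_protocol).
Premise 10, O(¬summon_witness → approve_protocol), contraposes to O(¬approve_protocol → summon_witness); with O(¬approve_protocol) we get O(summon_witness).
Premise 2 is O(summon_witness → publish_badge); since O(summon_witness), deontic closure gives O(publish_badge).
From O(publish_badge) and premise 5, O(publish_badge → recuse_self), we obtain O(recuse_self).
Premise 4 is O(recuse_self → ¬audit_disclosure); since O(recuse_self), deontic closure gives O(¬audit_disclosure).
Premises 1, 7, 8, 9 do not contribute to this derivation.
Thus O(¬audit_disclosure), which is F(audit_disclosure): audit_disclosure is forbidden.

Forbidden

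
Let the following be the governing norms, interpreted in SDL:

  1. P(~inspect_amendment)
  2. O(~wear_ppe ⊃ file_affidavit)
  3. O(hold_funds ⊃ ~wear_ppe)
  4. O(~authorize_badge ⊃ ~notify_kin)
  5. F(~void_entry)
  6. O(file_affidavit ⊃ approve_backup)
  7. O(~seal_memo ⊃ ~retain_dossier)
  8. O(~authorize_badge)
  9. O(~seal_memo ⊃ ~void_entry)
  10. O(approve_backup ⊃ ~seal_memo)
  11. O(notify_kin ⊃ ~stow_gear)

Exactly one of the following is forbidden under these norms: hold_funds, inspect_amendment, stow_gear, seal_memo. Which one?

hold_funds

Premise 5, F(~void_entry), is equivalent to O(void_entry).
Premise 9 is O(~seal_memo ⊃ ~void_entry); contrapositively O(void_entry ⊃ seal_memo). Since O(void_entry) holds, K gives O(seal_memo).
Premise 10 is O(approve_backup ⊃ ~seal_memo); contrapositively O(seal_memo ⊃ ~approve_backup). Since O(seal_memo) holds, K gives O(~approve_backup).
Premise 6, O(file_affidavit ⊃ approve_backup), contraposes to O(~approve_backup ⊃ ~file_affidavit); with O(~approve_backup) we get O(~file_affidavit).
Premise 2, O(~wear_ppe ⊃ file_affidavit), contraposes to O(~file_affidavit ⊃ wear_ppe); with O(~file_affidavit) we get O(wear_ppe).
The contrapositive of premise 3 (O(hold_funds ⊃ ~wear_ppe)) is O(wear_ppe ⊃ ~hold_funds), and O(wear_ppe) is already established, so O(~hold_funds).
So O(~hold_funds) holds, i.e. hold_funds is forbidden. None of the other listed options is forbidden under the premises.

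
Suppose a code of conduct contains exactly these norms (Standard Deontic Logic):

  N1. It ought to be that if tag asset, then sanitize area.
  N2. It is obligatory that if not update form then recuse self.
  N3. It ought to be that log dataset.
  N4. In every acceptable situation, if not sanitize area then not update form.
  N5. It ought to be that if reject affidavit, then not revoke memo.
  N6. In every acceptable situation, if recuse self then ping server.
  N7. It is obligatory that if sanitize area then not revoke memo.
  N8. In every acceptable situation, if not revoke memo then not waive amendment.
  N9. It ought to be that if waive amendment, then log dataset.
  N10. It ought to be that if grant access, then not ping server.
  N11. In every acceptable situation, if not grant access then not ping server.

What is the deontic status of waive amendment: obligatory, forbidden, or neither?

Forbidden

By case analysis on ¬grant_access: premise 11 gives O(¬grant_access → ¬ping_server) and premise 10 gives O(grant_access → ¬ping_server), so O(¬ping_server) either way.
Premise 6, O(recuse_self → ping_server), contraposes to O(¬ping_server → ¬recuse_self); with O(¬ping_server) we get O(¬recuse_self).
Premise 2, O(¬update_form → recuse_self), contraposes to O(¬recuse_self → update_form); with O(¬recuse_self) we get O(update_form).
Premise 4, O(¬sanitize_area → ¬update_form), contraposes to O(update_form → sanitize_area); with O(update_form) we get O(sanitize_area).
From O(sanitize_area) and premise 7, O(sanitize_area → ¬revoke_memo), we obtain O(¬revoke_memo).
With premise 8, O(¬revoke_memo → ¬waive_amendment), the K-axiom yields O(¬waive_amendment).
Premises 1, 3, 5, 9 do not contribute to this derivation.
Thus O(¬waive_amendment), which is F(waive_amendment): waive_amendment is forbidden.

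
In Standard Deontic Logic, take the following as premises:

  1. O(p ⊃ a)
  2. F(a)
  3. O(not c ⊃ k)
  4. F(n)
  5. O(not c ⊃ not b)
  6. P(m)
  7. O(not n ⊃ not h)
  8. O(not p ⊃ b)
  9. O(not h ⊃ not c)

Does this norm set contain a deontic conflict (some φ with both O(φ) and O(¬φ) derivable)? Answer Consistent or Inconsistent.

Premise 2, F(a), is equivalent to O(not a).
Premise 1, O(p ⊃ a), contraposes to O(not a ⊃ not p); with O(not a) we get O(not p).
With premise 8, O(not p ⊃ b), the K-axiom yields O(b).
Premise 5, O(not c ⊃ not b), contraposes to O(b ⊃ c); with O(b) we get O(c).
Premise 9, O(not h ⊃ not c), contraposes to O(c ⊃ h); with O(c) we get O(h).
Premise 7, O(not n ⊃ not h), contraposes to O(h ⊃ n); with O(h) we get O(n).
However, F(n) at premise 4 amounts to O(not n).
We now have both O(n) and O(not n) — n is simultaneously obligatory and forbidden, violating the D-axiom.

Inconsistent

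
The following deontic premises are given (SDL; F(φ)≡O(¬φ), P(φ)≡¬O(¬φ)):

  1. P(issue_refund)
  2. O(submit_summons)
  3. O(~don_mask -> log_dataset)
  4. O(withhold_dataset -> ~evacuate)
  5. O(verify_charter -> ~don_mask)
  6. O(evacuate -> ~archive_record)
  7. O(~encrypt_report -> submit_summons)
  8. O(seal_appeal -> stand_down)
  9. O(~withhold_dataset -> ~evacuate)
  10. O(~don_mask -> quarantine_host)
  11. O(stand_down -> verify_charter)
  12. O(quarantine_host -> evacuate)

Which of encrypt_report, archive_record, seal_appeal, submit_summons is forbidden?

By case analysis on withhold_dataset: premise 4 gives O(withhold_dataset -> ~evacuate) and premise 9 gives O(~withhold_dataset -> ~evacuate), so O(~evacuate) either way.
The contrapositive of premise 12 (O(quarantine_host -> evacuate)) is O(~evacuate -> ~quarantine_host), and O(~evacuate) is already established, so O(~quarantine_host).
The contrapositive of premise 10 (O(~don_mask -> quarantine_host)) is O(~quarantine_host -> don_mask), and O(~quarantine_host) is already established, so O(don_mask).
The contrapositive of premise 5 (O(verify_charter -> ~don_mask)) is O(don_mask -> ~verify_charter), and O(don_mask) is already established, so O(~verify_charter).
Premise 11, O(stand_down -> verify_charter), contraposes to O(~verify_charter -> ~stand_down); with O(~verify_charter) we get O(~stand_down).
Premise 8 is O(seal_appeal -> stand_down); contrapositively O(~stand_down -> ~seal_appeal). Since O(~stand_down) holds, K gives O(~seal_appeal).
So O(~seal_appeal) holds, i.e. seal_appeal is forbidden. None of the other listed options is forbidden under the premises.

seal_appeal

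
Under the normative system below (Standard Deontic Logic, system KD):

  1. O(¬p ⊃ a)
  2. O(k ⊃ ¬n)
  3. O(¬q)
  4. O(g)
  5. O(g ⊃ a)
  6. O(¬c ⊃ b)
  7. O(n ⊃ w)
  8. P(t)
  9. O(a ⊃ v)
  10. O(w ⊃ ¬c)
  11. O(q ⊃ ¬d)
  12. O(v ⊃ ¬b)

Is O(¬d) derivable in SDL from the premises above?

No

Premise 11 is O(q ⊃ ¬d), but O(q) is not derivable from the premises, so it does not yield O(¬d).
No other premise forces O(¬d). An ideal world satisfying every premise can still have ¬d false, so O(¬d) is not derivable.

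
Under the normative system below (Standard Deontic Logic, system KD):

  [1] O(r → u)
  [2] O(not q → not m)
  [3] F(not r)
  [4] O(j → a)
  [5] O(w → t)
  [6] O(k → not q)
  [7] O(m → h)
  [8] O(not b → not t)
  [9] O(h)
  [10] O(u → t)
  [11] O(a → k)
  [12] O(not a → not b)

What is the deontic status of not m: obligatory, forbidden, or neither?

Premise 3 is F(not r), i.e. O(r).
With premise 1, O(r → u), the K-axiom yields O(u).
Applying K to premise 10 (O(u → t)) and O(u) yields O(t).
The contrapositive of premise 8 (O(not b → not t)) is O(t → b), and O(t) is already established, so O(b).
The contrapositive of premise 12 (O(not a → not b)) is O(b → a), and O(b) is already established, so O(a).
Applying K to premise 11 (O(a → k)) and O(a) yields O(k).
With premise 6, O(k → not q), the K-axiom yields O(not q).
With premise 2, O(not q → not m), the K-axiom yields O(not m).
Premises 4, 5, 7, 9 do not contribute to this derivation.
Hence not m is obligatory.

Obligatory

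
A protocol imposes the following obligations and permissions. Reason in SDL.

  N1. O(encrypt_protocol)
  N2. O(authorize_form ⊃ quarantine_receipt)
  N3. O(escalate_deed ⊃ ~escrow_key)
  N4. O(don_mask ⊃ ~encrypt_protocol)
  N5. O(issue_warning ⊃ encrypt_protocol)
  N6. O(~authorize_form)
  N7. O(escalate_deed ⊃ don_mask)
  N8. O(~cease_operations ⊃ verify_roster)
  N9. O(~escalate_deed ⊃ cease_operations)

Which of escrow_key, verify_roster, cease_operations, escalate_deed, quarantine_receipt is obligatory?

cease_operations

From premise 1 we have O(encrypt_protocol).
Premise 4 is O(don_mask ⊃ ~encrypt_protocol); contrapositively O(encrypt_protocol ⊃ ~don_mask). Since O(encrypt_protocol) holds, K gives O(~don_mask).
Premise 7 is O(escalate_deed ⊃ don_mask); contrapositively O(~don_mask ⊃ ~escalate_deed). Since O(~don_mask) holds, K gives O(~escalate_deed).
With premise 9, O(~escalate_deed ⊃ cease_operations), the K-axiom yields O(cease_operations).
So O(cease_operations) holds — cease_operations is obligatory. None of the other listed options is made obligatory by any chain of premises.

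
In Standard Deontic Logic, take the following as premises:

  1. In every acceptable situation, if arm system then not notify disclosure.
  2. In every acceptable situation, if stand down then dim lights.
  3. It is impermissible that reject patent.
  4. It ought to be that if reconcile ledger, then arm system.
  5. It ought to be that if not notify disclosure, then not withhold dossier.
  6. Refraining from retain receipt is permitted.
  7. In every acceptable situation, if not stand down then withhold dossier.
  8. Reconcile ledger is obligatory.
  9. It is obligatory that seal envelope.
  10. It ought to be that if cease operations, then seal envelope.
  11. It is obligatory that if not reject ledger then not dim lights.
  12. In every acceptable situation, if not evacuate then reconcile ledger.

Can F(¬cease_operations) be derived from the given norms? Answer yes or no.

Premise 10 is O(cease_operations → seal_envelope); even if O(seal_envelope) held, inferring O(cease_operations) would be affirming the consequent — invalid.
No other premise forces O(cease_operations). An ideal world satisfying every premise can still have ¬cease_operations true, so F(¬cease_operations) is not derivable.

No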